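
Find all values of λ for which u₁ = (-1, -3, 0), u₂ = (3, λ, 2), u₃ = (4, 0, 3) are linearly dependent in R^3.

λ = 1

Dependence holds iff the 3×3 matrix [u₁ u₂ u₃] is singular.
Expanding, det = 3 - 3*λ.
Solving 3 - 3*λ = 0 yields λ = 1.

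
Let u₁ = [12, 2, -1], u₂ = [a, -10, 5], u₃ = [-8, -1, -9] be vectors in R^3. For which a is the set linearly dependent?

a = -60

Place the vectors as rows of a 3×3 matrix; dependence ⇔ determinant zero.
Expanding, det = 19*a + 1140.
This vanishes exactly when a = -60.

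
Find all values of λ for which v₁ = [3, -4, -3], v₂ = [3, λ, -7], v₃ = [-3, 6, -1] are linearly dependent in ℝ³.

λ = -2

The vectors are dependent exactly when the determinant of the matrix with rows v₁, v₂, v₃ vanishes.
The determinant works out to -12*λ - 24.
Solving -12*λ - 24 = 0 yields λ = -2.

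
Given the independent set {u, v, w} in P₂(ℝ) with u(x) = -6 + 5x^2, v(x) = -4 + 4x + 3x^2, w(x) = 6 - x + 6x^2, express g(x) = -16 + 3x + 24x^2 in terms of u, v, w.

Work in coordinates with respect to the standard basis {1, x, x^2}.
Solve the system with u, v, w as columns and g as the right-hand side.
Row-reducing the augmented matrix gives the unique coefficients (a₁, a₂, a₃) = (3, 1, 1).

g = 3u + v + w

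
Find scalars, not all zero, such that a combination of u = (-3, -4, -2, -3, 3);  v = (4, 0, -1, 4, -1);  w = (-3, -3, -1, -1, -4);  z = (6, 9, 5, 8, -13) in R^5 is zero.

Solve the homogeneous system with u, v, w, z as columns by row-reducing the coefficient matrix.
A generator of the null space is (3, 0, -1, 1).

3u - w + z = 0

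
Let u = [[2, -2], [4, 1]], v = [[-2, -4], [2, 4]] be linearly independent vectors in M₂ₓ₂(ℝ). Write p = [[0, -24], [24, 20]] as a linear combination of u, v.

Take coordinate vectors relative to {E₁₁, E₁₂, E₂₁, E₂₂}.
Since u, v are independent, the coefficients expressing p are uniquely determined by a linear system.
Back-substitution yields (α₁, α₂) = (4, 4).

p = 4u + 4v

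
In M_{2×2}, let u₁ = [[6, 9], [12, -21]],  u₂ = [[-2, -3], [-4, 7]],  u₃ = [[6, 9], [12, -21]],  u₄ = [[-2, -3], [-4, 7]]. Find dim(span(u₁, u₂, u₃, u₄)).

Use coordinates relative to {E₁₁, E₁₂, E₂₁, E₂₂}.
Apply Gaussian elimination to the matrix whose rows are u₁, u₂, u₃, u₄.
The echelon form has 1 nonzero row, so the rank is 1.

dim = 1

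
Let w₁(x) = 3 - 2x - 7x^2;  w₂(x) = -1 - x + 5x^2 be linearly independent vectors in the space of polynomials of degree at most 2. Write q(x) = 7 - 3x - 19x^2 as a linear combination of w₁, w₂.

Identify each element with its coordinate vector in ℝ³ via {1, x, x^2}.
Set up the augmented matrix [w₁ | w₂ | q] and row-reduce.
Back-substitution yields (α₁, α₂) = (2, -1).

q = 2w₁ - w₂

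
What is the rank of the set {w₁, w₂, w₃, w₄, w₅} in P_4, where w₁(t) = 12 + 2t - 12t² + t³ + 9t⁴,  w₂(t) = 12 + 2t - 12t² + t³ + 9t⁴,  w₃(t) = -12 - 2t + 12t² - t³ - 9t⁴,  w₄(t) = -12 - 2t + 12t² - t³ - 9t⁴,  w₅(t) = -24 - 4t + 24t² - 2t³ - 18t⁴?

1

Use coordinates relative to {1, t, …, t⁴}.
Row-reduce the 5×5 matrix with these as rows.
Exactly 1 pivot survives; hence the rank is 1.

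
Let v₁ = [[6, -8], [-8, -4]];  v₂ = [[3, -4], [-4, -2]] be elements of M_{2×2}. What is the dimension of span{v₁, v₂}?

Represent each element by its coordinate vector in ℝ⁴.
Put the 4×2 matrix [v₁|v₂] into echelon form.
Reduction leaves 1 leading entry, giving rank 1.

1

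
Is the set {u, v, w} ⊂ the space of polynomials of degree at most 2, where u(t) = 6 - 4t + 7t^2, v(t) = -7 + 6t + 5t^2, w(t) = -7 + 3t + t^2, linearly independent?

Write each element as a coordinate vector in ℝ³ using {1, t, t^2}.
Form the 3×3 matrix with these as columns; its determinant is 205.
A nonzero determinant means the columns are linearly independent.

linearly independent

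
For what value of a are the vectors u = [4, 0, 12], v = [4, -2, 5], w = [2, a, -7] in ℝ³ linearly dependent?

Place the vectors as rows of a 3×3 matrix; dependence ⇔ determinant zero.
The determinant works out to 28*a + 104.
This vanishes exactly when a = -26/7.

a = -26/7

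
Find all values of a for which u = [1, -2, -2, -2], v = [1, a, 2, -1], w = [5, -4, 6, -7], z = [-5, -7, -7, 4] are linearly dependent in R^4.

a = 4/9

Place the vectors as rows of a 4×4 matrix; dependence ⇔ determinant zero.
Cofactor expansion gives det = 20 - 45*a.
Solving 20 - 45*a = 0 yields a = 4/9.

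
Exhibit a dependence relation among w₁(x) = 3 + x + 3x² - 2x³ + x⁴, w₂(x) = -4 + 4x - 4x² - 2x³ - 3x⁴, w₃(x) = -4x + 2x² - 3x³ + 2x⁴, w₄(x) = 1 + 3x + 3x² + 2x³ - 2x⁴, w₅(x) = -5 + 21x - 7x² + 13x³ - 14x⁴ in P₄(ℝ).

Pass to coordinate vectors relative to the basis {1, x, …, x⁴}.
Row-reduce the matrix with w₁, w₂, w₃, w₄, w₅ as columns; the null space gives the coefficients.
A generator of the null space is (1, -1, 3, -2, 1).

w₁ - w₂ + 3w₃ - 2w₄ + w₅ = 0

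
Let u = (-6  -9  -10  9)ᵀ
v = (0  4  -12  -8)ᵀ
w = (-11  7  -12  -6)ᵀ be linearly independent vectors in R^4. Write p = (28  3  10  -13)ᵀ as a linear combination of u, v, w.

p = -u + 2v - 2w

Set up the augmented matrix [u | v | w | p] and row-reduce.
The system has the unique solution (c₁, c₂, c₃) = (-1, 2, -2).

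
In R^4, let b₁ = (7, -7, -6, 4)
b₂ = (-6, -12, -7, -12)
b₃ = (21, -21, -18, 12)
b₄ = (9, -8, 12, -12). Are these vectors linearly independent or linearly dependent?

One vector is a scalar multiple of another, so the set is dependent.

linearly dependent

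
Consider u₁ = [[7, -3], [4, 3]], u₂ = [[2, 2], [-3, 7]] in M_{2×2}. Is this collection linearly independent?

linearly independent

Write each element as a coordinate vector in ℝ⁴ using {E₁₁, E₁₂, E₂₁, E₂₂}.
Place the vectors as rows of a 2×4 matrix and reduce to echelon form.
The reduction yields 2 nonzero rows, so the rank is 2.
Since rank = 2 (the number of vectors), the set is linearly independent.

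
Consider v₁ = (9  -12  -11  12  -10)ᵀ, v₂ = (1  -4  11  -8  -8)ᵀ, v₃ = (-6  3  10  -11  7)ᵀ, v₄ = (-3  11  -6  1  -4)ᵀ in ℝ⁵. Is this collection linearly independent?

Place the vectors as rows of a 4×5 matrix and reduce to echelon form.
The reduction yields 4 nonzero rows, so the rank is 4.
Since rank = 4 (the number of vectors), the set is linearly independent.

linearly independent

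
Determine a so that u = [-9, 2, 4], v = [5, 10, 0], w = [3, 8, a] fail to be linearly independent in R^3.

Place the vectors as rows of a 3×3 matrix; dependence ⇔ determinant zero.
Expanding, det = 40 - 100*a.
Solving 40 - 100*a = 0 yields a = 2/5.

a = 2/5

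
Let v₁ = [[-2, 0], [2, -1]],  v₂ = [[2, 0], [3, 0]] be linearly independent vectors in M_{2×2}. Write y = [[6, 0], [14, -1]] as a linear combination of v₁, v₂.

Take coordinate vectors relative to {E₁₁, E₁₂, E₂₁, E₂₂}.
Since v₁, v₂ are independent, the coefficients expressing y are uniquely determined by a linear system.
Back-substitution yields (α₁, α₂) = (1, 4).

y = v₁ + 4v₂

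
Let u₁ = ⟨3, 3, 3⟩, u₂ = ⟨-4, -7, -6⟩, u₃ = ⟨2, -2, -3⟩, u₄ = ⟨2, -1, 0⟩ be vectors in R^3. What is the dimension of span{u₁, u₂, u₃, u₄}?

3

Row-reduce the 4×3 matrix with these as rows.
Reduction leaves 3 leading entries, giving rank 3.
(With 4 elements in a 3-dimensional space the rank is at most 3.)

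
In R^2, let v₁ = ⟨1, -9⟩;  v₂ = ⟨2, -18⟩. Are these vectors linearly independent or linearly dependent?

linearly dependent

Place the vectors as rows of a 2×2 matrix and reduce to echelon form.
The reduction yields 1 nonzero row, so the rank is 1.
Since rank 1 < 2, the set is linearly dependent.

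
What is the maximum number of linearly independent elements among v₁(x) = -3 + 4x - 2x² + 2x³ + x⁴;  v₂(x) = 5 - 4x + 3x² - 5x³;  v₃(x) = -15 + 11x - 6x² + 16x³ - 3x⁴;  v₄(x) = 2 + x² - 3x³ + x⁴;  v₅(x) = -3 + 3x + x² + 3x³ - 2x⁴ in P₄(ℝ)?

Represent each element by its coordinate vector in ℝ⁵.
Apply Gaussian elimination to the matrix whose rows are v₁, v₂, v₃, v₄, v₅.
The echelon form has 3 nonzero rows, so the rank is 3.

3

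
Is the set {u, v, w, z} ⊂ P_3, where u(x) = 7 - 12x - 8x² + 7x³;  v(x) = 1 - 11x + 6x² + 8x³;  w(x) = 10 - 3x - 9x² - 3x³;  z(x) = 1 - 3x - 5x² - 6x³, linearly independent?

linearly independent

Take coordinates with respect to the standard basis {1, x, …, x³}.
Row-reduce the matrix whose columns are u, v, w, z.
The reduction yields 4 nonzero rows, so the rank is 4.
Since rank = 4 (the number of vectors), the set is linearly independent.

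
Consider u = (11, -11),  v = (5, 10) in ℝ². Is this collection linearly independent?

Row-reduce the matrix whose columns are u, v.
The reduction yields 2 nonzero rows, so the rank is 2.
Since rank = 2 (the number of vectors), the set is linearly independent.

linearly independent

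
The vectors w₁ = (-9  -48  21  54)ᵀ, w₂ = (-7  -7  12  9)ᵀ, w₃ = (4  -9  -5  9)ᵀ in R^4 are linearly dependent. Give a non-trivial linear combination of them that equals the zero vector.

Set up α₁w₁ + … + α₃w₃ = 0 and solve the homogeneous system.
The free variable yields coefficients (1, -3, -3) (any nonzero multiple also works).

w₁ - 3w₂ - 3w₃ = 0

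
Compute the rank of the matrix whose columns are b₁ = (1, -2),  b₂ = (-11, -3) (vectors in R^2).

rank 2

Form the matrix with b₁, b₂ as columns and reduce.
Exactly 2 pivots survive; hence the rank is 2.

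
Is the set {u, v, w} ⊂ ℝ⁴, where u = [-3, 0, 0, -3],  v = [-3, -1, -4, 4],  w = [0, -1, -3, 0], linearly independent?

linearly independent

Row-reduce the matrix whose columns are u, v, w.
The reduction yields 3 nonzero rows, so the rank is 3.
Since rank = 3 (the number of vectors), the set is linearly independent.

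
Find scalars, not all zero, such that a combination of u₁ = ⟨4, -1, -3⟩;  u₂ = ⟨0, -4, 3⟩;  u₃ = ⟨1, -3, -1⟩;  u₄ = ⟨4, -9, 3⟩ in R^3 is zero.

u₁ + 2u₂ - u₄ = 0

Solve the homogeneous system with u₁, u₂, u₃, u₄ as columns by row-reducing the coefficient matrix.
The free variable yields coefficients (1, 2, 0, -1) (any nonzero multiple also works).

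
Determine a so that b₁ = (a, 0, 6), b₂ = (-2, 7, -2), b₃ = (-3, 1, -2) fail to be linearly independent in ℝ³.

Place the vectors as rows of a 3×3 matrix; dependence ⇔ determinant zero.
Expanding, det = 114 - 12*a.
Solving 114 - 12*a = 0 yields a = 19/2.

a = 19/2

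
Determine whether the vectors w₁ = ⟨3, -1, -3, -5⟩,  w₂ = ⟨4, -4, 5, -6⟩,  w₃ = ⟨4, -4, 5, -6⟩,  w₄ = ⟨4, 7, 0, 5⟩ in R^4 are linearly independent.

linearly dependent

Two of the vectors are equal, giving an immediate dependence.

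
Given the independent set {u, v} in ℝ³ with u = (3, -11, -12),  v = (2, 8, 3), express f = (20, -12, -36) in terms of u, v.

Write f = α₁u + α₂v and equate components.
Back-substitution yields (α₁, α₂) = (4, 4).

f = 4u + 4v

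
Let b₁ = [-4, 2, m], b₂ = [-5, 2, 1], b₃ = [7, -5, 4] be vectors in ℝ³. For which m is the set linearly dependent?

m = -2/11

Place the vectors as rows of a 3×3 matrix; dependence ⇔ determinant zero.
The determinant works out to 11*m + 2.
This vanishes exactly when m = -2/11.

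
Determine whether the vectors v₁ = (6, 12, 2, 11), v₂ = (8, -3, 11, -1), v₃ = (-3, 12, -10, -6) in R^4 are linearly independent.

linearly independent

Place the vectors as rows of a 3×4 matrix and reduce to echelon form.
The reduction yields 3 nonzero rows, so the rank is 3.
Since rank = 3 (the number of vectors), the set is linearly independent.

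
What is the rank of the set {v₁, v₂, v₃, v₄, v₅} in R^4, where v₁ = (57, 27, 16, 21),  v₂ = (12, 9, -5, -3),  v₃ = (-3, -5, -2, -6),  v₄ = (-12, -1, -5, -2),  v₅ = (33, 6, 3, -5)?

rank 3

Row-reduce the 5×4 matrix with these as rows.
There are 3 pivot columns, so rank = 3.
(With 5 elements in a 4-dimensional space the rank is at most 4.)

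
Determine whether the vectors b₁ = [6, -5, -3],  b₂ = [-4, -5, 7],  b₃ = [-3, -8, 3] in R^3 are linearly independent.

Form the 3×3 matrix with these as columns; its determinant is 240.
A nonzero determinant means the columns are linearly independent.

linearly independent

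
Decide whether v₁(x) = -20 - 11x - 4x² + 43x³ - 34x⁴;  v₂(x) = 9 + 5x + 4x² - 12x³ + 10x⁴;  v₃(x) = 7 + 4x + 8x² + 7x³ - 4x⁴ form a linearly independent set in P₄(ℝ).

linearly dependent

Write each element as a coordinate vector in ℝ⁵ using {1, x, …, x⁴}.
Row-reduce the matrix whose columns are v₁, v₂, v₃.
The reduction yields 2 nonzero rows, so the rank is 2.
Since rank 2 < 3, the set is linearly dependent.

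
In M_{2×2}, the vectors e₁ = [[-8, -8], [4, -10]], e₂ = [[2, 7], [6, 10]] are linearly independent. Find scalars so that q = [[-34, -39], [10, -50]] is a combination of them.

Work in coordinates with respect to the standard basis {E₁₁, E₁₂, E₂₁, E₂₂}.
Set up the augmented matrix [e₁ | e₂ | q] and row-reduce.
Row-reducing the augmented matrix gives the unique coefficients (c₁, c₂) = (4, -1).

q = 4e₁ - e₂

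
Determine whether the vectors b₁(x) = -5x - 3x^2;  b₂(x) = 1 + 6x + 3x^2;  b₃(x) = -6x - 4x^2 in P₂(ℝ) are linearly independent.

linearly independent

Take coordinates with respect to the standard basis {1, x, x^2}.
Row-reduce the matrix whose columns are b₁, b₂, b₃.
The reduction yields 3 nonzero rows, so the rank is 3.
Since rank = 3 (the number of vectors), the set is linearly independent.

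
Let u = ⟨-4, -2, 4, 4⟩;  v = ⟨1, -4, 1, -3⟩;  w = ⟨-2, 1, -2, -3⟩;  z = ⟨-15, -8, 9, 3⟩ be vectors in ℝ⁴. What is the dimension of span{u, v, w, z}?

3

Form the matrix with u, v, w, z as columns and reduce.
There are 3 pivot columns, so rank = 3.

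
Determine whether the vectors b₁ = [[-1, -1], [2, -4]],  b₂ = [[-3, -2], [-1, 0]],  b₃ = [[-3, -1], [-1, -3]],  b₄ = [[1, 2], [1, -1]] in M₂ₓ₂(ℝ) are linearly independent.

Write each element as a coordinate vector in ℝ⁴ using {E₁₁, E₁₂, E₂₁, E₂₂}.
The matrix [b₁|b₂|b₃|b₄] has determinant -31.
A nonzero determinant means the columns are linearly independent.

linearly independent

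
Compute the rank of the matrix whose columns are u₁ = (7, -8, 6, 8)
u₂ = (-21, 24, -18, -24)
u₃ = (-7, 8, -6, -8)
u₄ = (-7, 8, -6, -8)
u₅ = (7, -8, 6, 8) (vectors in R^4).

1

Put the 4×5 matrix [u₁|u₂|u₃|u₄|u₅] into echelon form.
The echelon form has 1 nonzero row, so the rank is 1.
(With 5 elements in a 4-dimensional space the rank is at most 4.)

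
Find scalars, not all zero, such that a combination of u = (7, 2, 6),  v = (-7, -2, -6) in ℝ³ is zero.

u + v = 0

Set up α₁u + α₂v = 0 and solve the homogeneous system.
A generator of the null space is (1, 1).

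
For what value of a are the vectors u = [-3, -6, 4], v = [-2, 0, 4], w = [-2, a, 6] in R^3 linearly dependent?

Place the vectors as rows of a 3×3 matrix; dependence ⇔ determinant zero.
The determinant works out to 4*a - 24.
Setting this to zero gives a = 6.

a = 6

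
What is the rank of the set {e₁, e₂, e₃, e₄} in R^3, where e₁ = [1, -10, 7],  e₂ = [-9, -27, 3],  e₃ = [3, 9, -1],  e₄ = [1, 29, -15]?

2

Put the 3×4 matrix [e₁|e₂|e₃|e₄] into echelon form.
There are 2 pivot columns, so rank = 2.
(With 4 elements in a 3-dimensional space the rank is at most 3.)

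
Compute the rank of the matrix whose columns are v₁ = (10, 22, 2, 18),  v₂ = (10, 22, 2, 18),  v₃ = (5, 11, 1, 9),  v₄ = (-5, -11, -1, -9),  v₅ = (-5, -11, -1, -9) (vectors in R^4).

rank 1

Form the matrix with v₁, v₂, v₃, v₄, v₅ as columns and reduce.
Reduction leaves 1 leading entry, giving rank 1.
(With 5 elements in a 4-dimensional space the rank is at most 4.)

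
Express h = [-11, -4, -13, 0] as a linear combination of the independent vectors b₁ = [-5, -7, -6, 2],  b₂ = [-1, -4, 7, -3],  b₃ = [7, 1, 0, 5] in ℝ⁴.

Since b₁, b₂, b₃ are independent, the coefficients expressing h are uniquely determined by a linear system.
The system has the unique solution (a₁, a₂, a₃) = (1, -1, -1).

h = b₁ - b₂ - b₃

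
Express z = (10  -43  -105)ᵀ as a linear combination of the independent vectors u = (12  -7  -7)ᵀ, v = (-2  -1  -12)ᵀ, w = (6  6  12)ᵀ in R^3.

Since u, v, w are independent, the coefficients expressing z are uniquely determined by a linear system.
Row-reducing the augmented matrix gives the unique coefficients (a₁, a₂, a₃) = (3, 4, -3).

z = 3u + 4v - 3w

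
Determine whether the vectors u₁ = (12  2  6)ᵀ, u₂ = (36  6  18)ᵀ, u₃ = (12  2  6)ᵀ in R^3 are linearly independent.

Row-reduce the matrix whose columns are u₁, u₂, u₃.
The reduction yields 1 nonzero row, so the rank is 1.
Since rank 1 < 3, the set is linearly dependent.
Indeed 3u₁ - u₂ = 0.

linearly dependent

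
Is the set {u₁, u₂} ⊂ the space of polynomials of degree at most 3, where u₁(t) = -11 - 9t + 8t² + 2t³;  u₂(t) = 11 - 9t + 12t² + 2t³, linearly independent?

linearly independent

Write each element as a coordinate vector in ℝ⁴ using {1, t, …, t³}.
Row-reduce the matrix whose columns are u₁, u₂.
The reduction yields 2 nonzero rows, so the rank is 2.
Since rank = 2 (the number of vectors), the set is linearly independent.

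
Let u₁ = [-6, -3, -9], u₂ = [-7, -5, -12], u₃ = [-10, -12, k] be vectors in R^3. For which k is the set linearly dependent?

k = -22

The set is linearly dependent precisely when det[u₁; u₂; u₃] = 0.
The determinant works out to 9*k + 198.
Solving 9*k + 198 = 0 yields k = -22.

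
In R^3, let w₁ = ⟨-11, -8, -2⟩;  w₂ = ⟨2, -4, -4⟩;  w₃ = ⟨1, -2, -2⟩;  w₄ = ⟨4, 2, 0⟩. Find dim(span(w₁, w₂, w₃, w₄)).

Apply Gaussian elimination to the matrix whose rows are w₁, w₂, w₃, w₄.
The echelon form has 2 nonzero rows, so the rank is 2.
(With 4 elements in a 3-dimensional space the rank is at most 3.)

2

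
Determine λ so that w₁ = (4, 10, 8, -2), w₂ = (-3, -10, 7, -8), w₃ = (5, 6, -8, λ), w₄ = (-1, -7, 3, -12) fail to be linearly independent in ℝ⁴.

Dependence holds iff the 4×4 matrix [w₁ w₂ w₃ w₄] is singular.
The determinant works out to -184*λ - 2622.
Setting this to zero gives λ = -57/4.

λ = -57/4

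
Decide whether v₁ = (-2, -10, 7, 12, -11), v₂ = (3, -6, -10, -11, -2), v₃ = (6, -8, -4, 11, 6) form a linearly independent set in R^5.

Row-reduce the matrix whose columns are v₁, v₂, v₃.
The reduction yields 3 nonzero rows, so the rank is 3.
Since rank = 3 (the number of vectors), the set is linearly independent.

linearly independent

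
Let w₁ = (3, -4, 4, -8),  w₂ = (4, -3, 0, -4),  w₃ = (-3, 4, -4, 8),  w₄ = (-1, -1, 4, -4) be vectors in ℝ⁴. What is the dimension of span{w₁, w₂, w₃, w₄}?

2

Put the 4×4 matrix [w₁|w₂|w₃|w₄] into echelon form.
Reduction leaves 2 leading entries, giving rank 2.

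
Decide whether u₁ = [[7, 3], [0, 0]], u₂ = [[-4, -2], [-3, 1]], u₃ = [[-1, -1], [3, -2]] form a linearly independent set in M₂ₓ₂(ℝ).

linearly independent

Take coordinates with respect to the standard basis {E₁₁, E₁₂, E₂₁, E₂₂}.
Row-reduce the matrix whose columns are u₁, u₂, u₃.
The reduction yields 3 nonzero rows, so the rank is 3.
Since rank = 3 (the number of vectors), the set is linearly independent.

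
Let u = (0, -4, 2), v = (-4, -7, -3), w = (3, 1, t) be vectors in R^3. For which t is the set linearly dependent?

The vectors are dependent exactly when the determinant of the matrix with rows u, v, w vanishes.
The determinant works out to 70 - 16*t.
This vanishes exactly when t = 35/8.

t = 35/8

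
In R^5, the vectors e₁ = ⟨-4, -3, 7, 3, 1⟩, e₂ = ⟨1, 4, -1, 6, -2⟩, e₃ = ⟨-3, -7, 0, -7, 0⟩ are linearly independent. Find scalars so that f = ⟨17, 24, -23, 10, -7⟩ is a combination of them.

f = -3e₁ + 2e₂ - e₃

Since e₁, e₂, e₃ are independent, the coefficients expressing f are uniquely determined by a linear system.
Back-substitution yields (a₁, a₂, a₃) = (-3, 2, -1).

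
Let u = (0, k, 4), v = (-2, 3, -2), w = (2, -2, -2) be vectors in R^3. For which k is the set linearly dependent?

The vectors are dependent exactly when the determinant of the matrix with rows u, v, w vanishes.
The determinant works out to -8*k - 8.
Solving -8*k - 8 = 0 yields k = -1.

k = -1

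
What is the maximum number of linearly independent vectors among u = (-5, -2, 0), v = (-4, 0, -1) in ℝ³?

Apply Gaussian elimination to the matrix whose rows are u, v.
The echelon form has 2 nonzero rows, so the rank is 2.

2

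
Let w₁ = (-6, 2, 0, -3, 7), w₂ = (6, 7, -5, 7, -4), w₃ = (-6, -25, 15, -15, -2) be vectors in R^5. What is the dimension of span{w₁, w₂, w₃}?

Put the 5×3 matrix [w₁|w₂|w₃] into echelon form.
The echelon form has 2 nonzero rows, so the rank is 2.

2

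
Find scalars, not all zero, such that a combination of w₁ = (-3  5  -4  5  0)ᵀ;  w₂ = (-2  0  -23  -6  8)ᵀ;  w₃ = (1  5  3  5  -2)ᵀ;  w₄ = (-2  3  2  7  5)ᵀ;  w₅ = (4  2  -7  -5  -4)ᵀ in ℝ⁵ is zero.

Set up α₁w₁ + … + α₅w₅ = 0 and solve the homogeneous system.
A generator of the null space is (1, -1, -3, 2, 2).

w₁ - w₂ - 3w₃ + 2w₄ + 2w₅ = 0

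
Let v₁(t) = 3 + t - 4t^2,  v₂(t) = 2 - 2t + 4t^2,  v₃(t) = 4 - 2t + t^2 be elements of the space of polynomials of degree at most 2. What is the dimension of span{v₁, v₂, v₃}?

dim = 3

Pass to coordinate vectors with respect to the basis {1, t, t^2}.
Apply Gaussian elimination to the matrix whose rows are v₁, v₂, v₃.
The echelon form has 3 nonzero rows, so the rank is 3.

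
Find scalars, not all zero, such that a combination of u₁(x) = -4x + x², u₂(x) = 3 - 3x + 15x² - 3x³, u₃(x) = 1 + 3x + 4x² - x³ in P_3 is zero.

Pass to coordinate vectors relative to the basis {1, x, …, x³}.
Row-reduce the matrix with u₁, u₂, u₃ as columns; the null space gives the coefficients.
The free variable yields coefficients (3, -1, 3) (any nonzero multiple also works).

3u₁ - u₂ + 3u₃ = 0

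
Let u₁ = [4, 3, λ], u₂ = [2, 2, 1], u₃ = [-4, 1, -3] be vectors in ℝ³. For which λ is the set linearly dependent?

λ = 11/5

The set is linearly dependent precisely when det[u₁; u₂; u₃] = 0.
Cofactor expansion gives det = 10*λ - 22.
This vanishes exactly when λ = 11/5.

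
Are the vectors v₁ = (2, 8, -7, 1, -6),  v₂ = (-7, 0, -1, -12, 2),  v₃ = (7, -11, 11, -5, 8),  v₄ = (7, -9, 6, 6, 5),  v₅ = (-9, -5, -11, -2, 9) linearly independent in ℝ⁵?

linearly independent

Row-reduce the matrix whose columns are v₁, v₂, v₃, v₄, v₅.
The reduction yields 5 nonzero rows, so the rank is 5.
Since rank = 5 (the number of vectors), the set is linearly independent.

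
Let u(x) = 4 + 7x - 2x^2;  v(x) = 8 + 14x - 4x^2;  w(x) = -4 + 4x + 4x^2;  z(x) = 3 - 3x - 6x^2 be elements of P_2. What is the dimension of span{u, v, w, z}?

Use coordinates relative to {1, x, x^2}.
Apply Gaussian elimination to the matrix whose rows are u, v, w, z.
The echelon form has 3 nonzero rows, so the rank is 3.
(With 4 elements in a 3-dimensional space the rank is at most 3.)

dim = 3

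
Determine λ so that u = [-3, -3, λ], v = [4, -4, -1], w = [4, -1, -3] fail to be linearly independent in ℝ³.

λ = 19/4

Dependence holds iff the 3×3 matrix [u v w] is singular.
Cofactor expansion gives det = 12*λ - 57.
Solving 12*λ - 57 = 0 yields λ = 19/4.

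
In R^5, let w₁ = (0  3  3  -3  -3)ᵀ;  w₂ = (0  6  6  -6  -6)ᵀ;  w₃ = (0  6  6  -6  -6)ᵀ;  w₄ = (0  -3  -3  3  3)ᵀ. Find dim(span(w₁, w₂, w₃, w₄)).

Apply Gaussian elimination to the matrix whose rows are w₁, w₂, w₃, w₄.
The echelon form has 1 nonzero row, so the rank is 1.

dim = 1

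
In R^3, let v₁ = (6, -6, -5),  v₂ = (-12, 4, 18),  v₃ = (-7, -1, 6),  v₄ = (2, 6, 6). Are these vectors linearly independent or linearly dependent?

There are 4 vectors in a 3-dimensional space, so they cannot be linearly independent.

linearly dependent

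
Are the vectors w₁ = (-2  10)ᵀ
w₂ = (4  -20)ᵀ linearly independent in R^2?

linearly dependent

One vector is a scalar multiple of another, so the set is dependent.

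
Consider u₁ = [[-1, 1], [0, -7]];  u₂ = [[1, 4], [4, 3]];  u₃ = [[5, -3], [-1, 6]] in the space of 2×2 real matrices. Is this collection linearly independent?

linearly independent

Write each element as a coordinate vector in ℝ⁴ using {E₁₁, E₁₂, E₂₁, E₂₂}.
Row-reduce the matrix whose columns are u₁, u₂, u₃.
The reduction yields 3 nonzero rows, so the rank is 3.
Since rank = 3 (the number of vectors), the set is linearly independent.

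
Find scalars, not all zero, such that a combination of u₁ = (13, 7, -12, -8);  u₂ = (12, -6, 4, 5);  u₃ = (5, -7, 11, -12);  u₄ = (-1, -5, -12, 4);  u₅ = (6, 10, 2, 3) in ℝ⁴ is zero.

Solve the homogeneous system with u₁, u₂, u₃, u₄, u₅ as columns by row-reducing the coefficient matrix.
The free variable yields coefficients (1, 1, -2, -3, -3) (any nonzero multiple also works).

u₁ + u₂ - 2u₃ - 3u₄ - 3u₅ = 0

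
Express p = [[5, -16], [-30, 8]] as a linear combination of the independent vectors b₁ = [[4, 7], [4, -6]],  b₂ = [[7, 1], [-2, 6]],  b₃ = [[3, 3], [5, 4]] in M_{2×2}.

Take coordinate vectors relative to {E₁₁, E₁₂, E₂₁, E₂₂}.
Since b₁, b₂, b₃ are independent, the coefficients expressing p are uniquely determined by a linear system.
The system has the unique solution (α₁, α₂, α₃) = (-1, 3, -4).

p = -b₁ + 3b₂ - 4b₃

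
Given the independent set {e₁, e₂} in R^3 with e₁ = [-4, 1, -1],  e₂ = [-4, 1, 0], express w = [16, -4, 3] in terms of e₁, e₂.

Write w = a₁e₁ + a₂e₂ and equate components.
The system has the unique solution (a₁, a₂) = (-3, -1).

w = -3e₁ - e₂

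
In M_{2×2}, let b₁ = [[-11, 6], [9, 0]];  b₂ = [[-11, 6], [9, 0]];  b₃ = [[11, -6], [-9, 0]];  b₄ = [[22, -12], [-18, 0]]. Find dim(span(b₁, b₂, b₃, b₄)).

Use coordinates relative to {E₁₁, E₁₂, E₂₁, E₂₂}.
Row-reduce the 4×4 matrix with these as rows.
Exactly 1 pivot survives; hence the rank is 1.

dim = 1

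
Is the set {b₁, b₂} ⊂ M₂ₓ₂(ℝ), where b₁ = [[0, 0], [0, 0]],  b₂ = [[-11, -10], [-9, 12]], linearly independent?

Take coordinates with respect to the standard basis {E₁₁, E₁₂, E₂₁, E₂₂}.
One of the vectors is the zero vector, so the set is linearly dependent.

linearly dependent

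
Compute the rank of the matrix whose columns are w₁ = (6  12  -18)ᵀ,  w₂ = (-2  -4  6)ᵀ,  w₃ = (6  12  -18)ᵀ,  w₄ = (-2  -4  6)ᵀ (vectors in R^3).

Form the matrix with w₁, w₂, w₃, w₄ as columns and reduce.
There is 1 pivot column, so rank = 1.
(With 4 elements in a 3-dimensional space the rank is at most 3.)

1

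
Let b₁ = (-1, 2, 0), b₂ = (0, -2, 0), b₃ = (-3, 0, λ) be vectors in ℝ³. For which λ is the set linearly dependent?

Place the vectors as rows of a 3×3 matrix; dependence ⇔ determinant zero.
Expanding, det = 2*λ.
Solving 2*λ = 0 yields λ = 0.

λ = 0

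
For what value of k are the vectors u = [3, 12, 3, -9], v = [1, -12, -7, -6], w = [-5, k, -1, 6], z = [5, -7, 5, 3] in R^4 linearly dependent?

k = 15/4

Dependence holds iff the 4×4 matrix [u v w z] is singular.
Cofactor expansion gives det = 432*k - 1620.
This vanishes exactly when k = 15/4.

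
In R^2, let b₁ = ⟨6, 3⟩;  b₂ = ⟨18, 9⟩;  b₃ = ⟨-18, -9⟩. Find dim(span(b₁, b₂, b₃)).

1

Put the 2×3 matrix [b₁|b₂|b₃] into echelon form.
There is 1 pivot column, so rank = 1.
(With 3 elements in a 2-dimensional space the rank is at most 2.)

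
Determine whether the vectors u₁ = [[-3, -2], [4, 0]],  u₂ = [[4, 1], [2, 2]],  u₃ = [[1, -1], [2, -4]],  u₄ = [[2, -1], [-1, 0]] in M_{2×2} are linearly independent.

linearly independent

Take coordinates with respect to the standard basis {E₁₁, E₁₂, E₂₁, E₂₂}.
Place the vectors as rows of a 4×4 matrix and reduce to echelon form.
The reduction yields 4 nonzero rows, so the rank is 4.
Since rank = 4 (the number of vectors), the set is linearly independent.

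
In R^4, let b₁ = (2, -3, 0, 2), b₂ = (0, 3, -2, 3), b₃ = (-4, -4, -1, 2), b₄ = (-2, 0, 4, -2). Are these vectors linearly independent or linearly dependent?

Form the 4×4 matrix with these as columns; its determinant is -330.
A nonzero determinant means the columns are linearly independent.

linearly independent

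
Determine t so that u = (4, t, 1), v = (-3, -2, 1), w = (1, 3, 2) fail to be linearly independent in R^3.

t = 5

Place the vectors as rows of a 3×3 matrix; dependence ⇔ determinant zero.
The determinant works out to 7*t - 35.
Setting this to zero gives t = 5.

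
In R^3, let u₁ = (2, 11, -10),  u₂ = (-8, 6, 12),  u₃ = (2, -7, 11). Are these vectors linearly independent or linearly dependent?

linearly independent

Row-reduce the matrix whose columns are u₁, u₂, u₃.
The reduction yields 3 nonzero rows, so the rank is 3.
Since rank = 3 (the number of vectors), the set is linearly independent.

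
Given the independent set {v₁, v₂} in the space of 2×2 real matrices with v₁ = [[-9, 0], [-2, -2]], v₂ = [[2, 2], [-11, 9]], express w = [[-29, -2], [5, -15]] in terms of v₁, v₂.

w = 3v₁ - v₂

Work in coordinates with respect to the standard basis {E₁₁, E₁₂, E₂₁, E₂₂}.
Solve the system with v₁, v₂ as columns and w as the right-hand side.
The system has the unique solution (a₁, a₂) = (3, -1).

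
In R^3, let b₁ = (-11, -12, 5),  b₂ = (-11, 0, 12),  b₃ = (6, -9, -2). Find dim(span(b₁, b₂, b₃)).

Form the matrix with b₁, b₂, b₃ as columns and reduce.
The echelon form has 3 nonzero rows, so the rank is 3.

3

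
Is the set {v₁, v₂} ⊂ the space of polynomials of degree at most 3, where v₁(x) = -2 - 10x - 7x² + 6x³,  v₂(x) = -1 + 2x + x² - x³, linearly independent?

Take coordinates with respect to the standard basis {1, x, …, x³}.
Row-reduce the matrix whose columns are v₁, v₂.
The reduction yields 2 nonzero rows, so the rank is 2.
Since rank = 2 (the number of vectors), the set is linearly independent.

linearly independent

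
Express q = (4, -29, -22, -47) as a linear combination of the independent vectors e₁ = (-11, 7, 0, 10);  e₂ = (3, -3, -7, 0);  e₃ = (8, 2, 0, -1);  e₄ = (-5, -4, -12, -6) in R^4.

q = -3e₁ - 2e₂ - e₃ + 3e₄

Write q = c₁e₁ + … + c₄e₄ and equate components.
The system has the unique solution (c₁, …, c₄) = (-3, -2, -1, 3).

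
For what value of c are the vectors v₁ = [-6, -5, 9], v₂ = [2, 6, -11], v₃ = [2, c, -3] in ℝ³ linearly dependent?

Place the vectors as rows of a 3×3 matrix; dependence ⇔ determinant zero.
Expanding, det = 80 - 48*c.
Setting this to zero gives c = 5/3.

c = 5/3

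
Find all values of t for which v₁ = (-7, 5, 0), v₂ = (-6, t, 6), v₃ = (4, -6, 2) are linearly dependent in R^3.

t = -36/7

The vectors are dependent exactly when the determinant of the matrix with rows v₁, v₂, v₃ vanishes.
Cofactor expansion gives det = -14*t - 72.
Setting this to zero gives t = -36/7.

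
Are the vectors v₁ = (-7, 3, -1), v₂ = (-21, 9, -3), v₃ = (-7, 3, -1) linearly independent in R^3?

linearly dependent

Two of the vectors are equal, giving an immediate dependence.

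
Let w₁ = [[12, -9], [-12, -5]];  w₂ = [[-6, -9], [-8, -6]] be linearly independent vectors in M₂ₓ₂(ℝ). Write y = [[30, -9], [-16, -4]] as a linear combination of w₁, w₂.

Work in coordinates with respect to the standard basis {E₁₁, E₁₂, E₂₁, E₂₂}.
Solve the system with w₁, w₂ as columns and y as the right-hand side.
The system has the unique solution (α₁, α₂) = (2, -1).

y = 2w₁ - w₂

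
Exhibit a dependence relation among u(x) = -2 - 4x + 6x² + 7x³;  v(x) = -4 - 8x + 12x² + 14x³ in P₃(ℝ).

2u - v = 0

Write each element as a vector in ℝ⁴ using {1, x, …, x³}.
Write the vectors as columns of a matrix and find a nonzero vector in its null space.
The free variable yields coefficients (2, -1) (any nonzero multiple also works).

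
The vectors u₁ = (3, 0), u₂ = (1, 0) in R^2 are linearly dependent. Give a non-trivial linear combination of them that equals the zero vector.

Set up α₁u₁ + α₂u₂ = 0 and solve the homogeneous system.
A generator of the null space is (1, -3).

u₁ - 3u₂ = 0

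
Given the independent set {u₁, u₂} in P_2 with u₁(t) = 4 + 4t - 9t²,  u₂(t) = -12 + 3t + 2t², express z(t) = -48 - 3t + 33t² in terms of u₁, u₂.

Take coordinate vectors relative to {1, t, t²}.
Set up the augmented matrix [u₁ | u₂ | z] and row-reduce.
Row-reducing the augmented matrix gives the unique coefficients (a₁, a₂) = (-3, 3).

z = -3u₁ + 3u₂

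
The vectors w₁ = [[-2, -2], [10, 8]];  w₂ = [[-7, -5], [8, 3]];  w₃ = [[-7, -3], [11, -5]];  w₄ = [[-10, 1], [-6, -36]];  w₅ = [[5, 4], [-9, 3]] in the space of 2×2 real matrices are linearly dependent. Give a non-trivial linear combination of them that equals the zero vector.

3w₁ - 3w₃ + w₄ - w₅ = 0

Pass to coordinate vectors relative to the basis {E₁₁, E₁₂, E₂₁, E₂₂}.
Set up α₁w₁ + … + α₅w₅ = 0 and solve the homogeneous system.
The free variable yields coefficients (3, 0, -3, 1, -1) (any nonzero multiple also works).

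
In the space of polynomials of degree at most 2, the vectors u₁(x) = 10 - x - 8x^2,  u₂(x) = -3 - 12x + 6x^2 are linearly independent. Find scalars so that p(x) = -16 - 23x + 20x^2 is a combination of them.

Identify each element with its coordinate vector in ℝ³ via {1, x, x^2}.
Since u₁, u₂ are independent, the coefficients expressing p are uniquely determined by a linear system.
Row-reducing the augmented matrix gives the unique coefficients (a₁, a₂) = (-1, 2).

p = -u₁ + 2u₂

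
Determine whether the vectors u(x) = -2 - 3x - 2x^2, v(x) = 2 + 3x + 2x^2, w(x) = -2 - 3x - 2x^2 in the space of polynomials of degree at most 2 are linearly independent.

linearly dependent

Take coordinates with respect to the standard basis {1, x, x^2}.
Row-reduce the matrix whose columns are u, v, w.
The reduction yields 1 nonzero row, so the rank is 1.
Since rank 1 < 3, the set is linearly dependent.
Indeed u + v = 0.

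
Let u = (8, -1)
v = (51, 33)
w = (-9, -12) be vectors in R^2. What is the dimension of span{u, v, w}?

Put the 2×3 matrix [u|v|w] into echelon form.
Exactly 2 pivots survive; hence the rank is 2.
(With 3 elements in a 2-dimensional space the rank is at most 2.)

2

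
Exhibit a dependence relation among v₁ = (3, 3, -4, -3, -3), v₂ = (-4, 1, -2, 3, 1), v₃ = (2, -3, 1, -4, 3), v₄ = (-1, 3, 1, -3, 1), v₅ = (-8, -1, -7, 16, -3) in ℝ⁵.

Write the vectors as columns of a matrix and find a nonzero vector in its null space.
The free variable yields coefficients (0, 2, -1, -2, -1) (any nonzero multiple also works).

2v₂ - v₃ - 2v₄ - v₅ = 0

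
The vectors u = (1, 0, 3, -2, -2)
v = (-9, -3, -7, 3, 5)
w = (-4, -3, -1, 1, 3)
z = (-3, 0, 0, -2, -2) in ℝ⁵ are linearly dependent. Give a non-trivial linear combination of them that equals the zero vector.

2u + v - w - z = 0

Set up α₁u + … + α₄z = 0 and solve the homogeneous system.
The free variable yields coefficients (2, 1, -1, -1) (any nonzero multiple also works).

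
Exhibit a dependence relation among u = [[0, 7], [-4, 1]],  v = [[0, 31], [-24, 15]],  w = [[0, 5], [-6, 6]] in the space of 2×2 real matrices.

3u - v + 2w = 0

Take coordinates with respect to {E₁₁, E₁₂, E₂₁, E₂₂}.
Set up α₁u + … + α₃w = 0 and solve the homogeneous system.
The free variable yields coefficients (3, -1, 2) (any nonzero multiple also works).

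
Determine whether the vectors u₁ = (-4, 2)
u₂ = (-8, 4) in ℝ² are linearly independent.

linearly dependent

Row-reduce the matrix whose columns are u₁, u₂.
The reduction yields 1 nonzero row, so the rank is 1.
Since rank 1 < 2, the set is linearly dependent.
Indeed 2u₁ - u₂ = 0.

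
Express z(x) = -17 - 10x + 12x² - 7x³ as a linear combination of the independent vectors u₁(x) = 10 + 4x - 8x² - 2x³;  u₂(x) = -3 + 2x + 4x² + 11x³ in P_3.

z = -2u₁ - u₂

Take coordinate vectors relative to {1, x, …, x³}.
Since u₁, u₂ are independent, the coefficients expressing z are uniquely determined by a linear system.
Row-reducing the augmented matrix gives the unique coefficients (c₁, c₂) = (-2, -1).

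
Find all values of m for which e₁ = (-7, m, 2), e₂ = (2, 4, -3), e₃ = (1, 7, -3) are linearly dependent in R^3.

Dependence holds iff the 3×3 matrix [e₁ e₂ e₃] is singular.
Expanding, det = 3*m - 43.
Setting this to zero gives m = 43/3.

m = 43/3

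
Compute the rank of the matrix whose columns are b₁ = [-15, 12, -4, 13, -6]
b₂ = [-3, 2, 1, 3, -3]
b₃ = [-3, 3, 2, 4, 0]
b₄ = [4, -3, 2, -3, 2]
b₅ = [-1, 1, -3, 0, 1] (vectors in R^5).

Row-reduce the 5×5 matrix with these as rows.
The echelon form has 3 nonzero rows, so the rank is 3.

3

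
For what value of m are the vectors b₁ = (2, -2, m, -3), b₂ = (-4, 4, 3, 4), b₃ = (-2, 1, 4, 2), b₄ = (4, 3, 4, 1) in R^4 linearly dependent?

Dependence holds iff the 4×4 matrix [b₁ b₂ b₃ b₄] is singular.
The determinant works out to 20*m + 128.
Setting this to zero gives m = -32/5.

m = -32/5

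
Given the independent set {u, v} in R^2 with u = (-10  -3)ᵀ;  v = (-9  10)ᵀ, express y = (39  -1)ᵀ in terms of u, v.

Since u, v are independent, the coefficients expressing y are uniquely determined by a linear system.
The system has the unique solution (a₁, a₂) = (-3, -1).

y = -3u - v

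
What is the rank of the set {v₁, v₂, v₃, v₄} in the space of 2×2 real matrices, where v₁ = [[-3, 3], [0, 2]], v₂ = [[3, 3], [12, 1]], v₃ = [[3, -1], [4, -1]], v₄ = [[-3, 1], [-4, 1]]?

2

Pass to coordinate vectors with respect to the basis {E₁₁, E₁₂, E₂₁, E₂₂}.
Row-reduce the 4×4 matrix with these as rows.
The echelon form has 2 nonzero rows, so the rank is 2.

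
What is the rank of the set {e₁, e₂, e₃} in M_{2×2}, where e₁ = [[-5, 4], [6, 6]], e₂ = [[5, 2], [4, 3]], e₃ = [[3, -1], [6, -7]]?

Represent each element by its coordinate vector in ℝ⁴.
Put the 4×3 matrix [e₁|e₂|e₃] into echelon form.
Exactly 3 pivots survive; hence the rank is 3.

rank 3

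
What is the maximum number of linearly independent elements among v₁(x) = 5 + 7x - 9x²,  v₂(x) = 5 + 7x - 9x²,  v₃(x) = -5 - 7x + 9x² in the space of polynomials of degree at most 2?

Pass to coordinate vectors with respect to the basis {1, x, x²}.
Row-reduce the 3×3 matrix with these as rows.
Reduction leaves 1 leading entry, giving rank 1.

1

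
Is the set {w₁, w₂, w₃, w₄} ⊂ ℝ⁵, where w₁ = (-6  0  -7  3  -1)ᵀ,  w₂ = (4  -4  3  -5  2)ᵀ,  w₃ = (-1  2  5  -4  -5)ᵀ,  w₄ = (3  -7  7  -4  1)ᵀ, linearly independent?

linearly independent

Place the vectors as rows of a 4×5 matrix and reduce to echelon form.
The reduction yields 4 nonzero rows, so the rank is 4.
Since rank = 4 (the number of vectors), the set is linearly independent.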